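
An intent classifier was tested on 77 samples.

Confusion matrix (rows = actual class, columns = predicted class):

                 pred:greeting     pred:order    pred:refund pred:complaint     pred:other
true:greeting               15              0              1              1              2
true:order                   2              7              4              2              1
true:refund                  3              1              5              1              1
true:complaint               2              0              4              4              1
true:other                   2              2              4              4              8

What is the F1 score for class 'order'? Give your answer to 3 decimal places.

Treat 'order' as positive and all other classes as negative.
F1 score = 2·TP/(2·TP+FP+FN).
order: TP=7, FP=0+1+0+2=3, FN=2+4+2+1=9 → 14/26 = 0.5385

0.538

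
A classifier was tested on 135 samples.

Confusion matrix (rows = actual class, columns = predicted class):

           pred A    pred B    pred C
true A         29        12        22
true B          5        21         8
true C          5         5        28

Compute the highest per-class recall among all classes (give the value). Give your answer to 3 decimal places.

0.737

Per-class recall (TP/(TP+FN)):
  A: TP=29, FN=12+22=34 → 29/63 = 0.4603
  B: TP=21, FN=5+8=13 → 21/34 = 0.6176
  C: TP=28, FN=5+5=10 → 28/38 = 0.7368
Highest is class 'C' with recall = 0.737.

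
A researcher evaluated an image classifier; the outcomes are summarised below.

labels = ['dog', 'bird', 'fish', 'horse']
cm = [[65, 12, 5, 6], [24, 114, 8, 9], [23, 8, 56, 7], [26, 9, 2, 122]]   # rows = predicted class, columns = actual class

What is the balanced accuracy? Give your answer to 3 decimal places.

Balanced accuracy = mean of per-class recall.
  dog: recall = 65/138 = 0.4710
  bird: recall = 114/143 = 0.7972
  fish: recall = 56/71 = 0.7887
  horse: recall = 122/144 = 0.8472
Mean = (0.4710 + 0.7972 + 0.7887 + 0.8472) / 4 = 0.726

0.726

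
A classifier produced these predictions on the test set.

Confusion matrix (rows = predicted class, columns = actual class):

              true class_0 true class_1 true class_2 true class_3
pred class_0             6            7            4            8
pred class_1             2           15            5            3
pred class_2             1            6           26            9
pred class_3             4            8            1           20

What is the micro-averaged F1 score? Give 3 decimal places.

Micro-averaging pools counts across classes: ΣTP=67, ΣFP=58, ΣFN=58.
Micro-F1 score = 2·TP/(2·TP+FP+FN) on pooled counts = 0.536 (equals overall accuracy in single-label multiclass).

0.536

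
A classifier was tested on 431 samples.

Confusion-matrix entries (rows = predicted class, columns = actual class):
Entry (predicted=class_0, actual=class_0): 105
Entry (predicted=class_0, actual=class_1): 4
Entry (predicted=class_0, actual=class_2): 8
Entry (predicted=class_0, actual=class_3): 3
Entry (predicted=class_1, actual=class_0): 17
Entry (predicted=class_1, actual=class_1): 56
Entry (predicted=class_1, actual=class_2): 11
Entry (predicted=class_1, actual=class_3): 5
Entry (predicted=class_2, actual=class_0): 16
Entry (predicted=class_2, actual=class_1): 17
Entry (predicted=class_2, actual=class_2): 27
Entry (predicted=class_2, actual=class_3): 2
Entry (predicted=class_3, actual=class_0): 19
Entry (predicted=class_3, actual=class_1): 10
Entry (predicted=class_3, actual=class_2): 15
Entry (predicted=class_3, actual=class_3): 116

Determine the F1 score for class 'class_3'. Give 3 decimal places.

0.811

Take TP from the diagonal, FP from the rest of the 'class_3' prediction marginal, FN from the rest of the 'class_3' actual marginal.
F1 score = 2·TP/(2·TP+FP+FN).
class_3: TP=116, FP=19+10+15=44, FN=3+5+2=10 → 232/286 = 0.8112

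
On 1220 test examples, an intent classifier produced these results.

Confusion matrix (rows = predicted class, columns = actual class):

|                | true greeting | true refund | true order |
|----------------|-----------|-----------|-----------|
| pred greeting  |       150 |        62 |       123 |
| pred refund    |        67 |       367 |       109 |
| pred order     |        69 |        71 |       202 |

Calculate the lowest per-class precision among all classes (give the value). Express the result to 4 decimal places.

0.4478

Per-class precision (TP/(TP+FP)):
  greeting: TP=150, FP=62+123=185 → 150/335 = 0.44776
  refund: TP=367, FP=67+109=176 → 367/543 = 0.67587
  order: TP=202, FP=69+71=140 → 202/342 = 0.59064
Lowest is class 'greeting' with precision = 0.4478.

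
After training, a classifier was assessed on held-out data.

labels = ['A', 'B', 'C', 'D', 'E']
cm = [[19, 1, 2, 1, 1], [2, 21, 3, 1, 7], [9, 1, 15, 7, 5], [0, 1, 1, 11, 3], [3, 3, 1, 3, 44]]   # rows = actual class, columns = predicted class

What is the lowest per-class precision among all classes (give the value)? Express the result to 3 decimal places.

0.478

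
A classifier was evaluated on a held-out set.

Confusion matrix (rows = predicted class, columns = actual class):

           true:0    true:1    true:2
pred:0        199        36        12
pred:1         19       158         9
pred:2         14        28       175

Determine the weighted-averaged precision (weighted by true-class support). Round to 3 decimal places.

0.821

Per-class precision (TP/(TP+FP)):
  0: TP=199, FP=36+12=48 → 199/247 = 0.8057
  1: TP=158, FP=19+9=28 → 158/186 = 0.8495
  2: TP=175, FP=14+28=42 → 175/217 = 0.8065
Weighted-precision = Σ (supportᵢ/N)·precisionᵢ with N=650: (232/650)·0.8057 + (222/650)·0.8495 + (196/650)·0.8065 = 0.821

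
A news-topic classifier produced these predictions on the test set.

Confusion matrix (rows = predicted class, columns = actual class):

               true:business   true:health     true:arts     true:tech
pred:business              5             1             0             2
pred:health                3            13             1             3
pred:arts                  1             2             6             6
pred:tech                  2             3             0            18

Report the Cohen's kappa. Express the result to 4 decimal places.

Observed agreement pₒ = trace/N = 42/66 = 0.63636
Expected agreement pₑ = Σ (rowᵢ·colᵢ)/N² = (11·8 + 19·20 + 7·15 + 29·23)/66² = 0.28466
κ = (pₒ − pₑ)/(1 − pₑ) = (0.63636 − 0.28466)/(1 − 0.28466) = 0.4917

0.4917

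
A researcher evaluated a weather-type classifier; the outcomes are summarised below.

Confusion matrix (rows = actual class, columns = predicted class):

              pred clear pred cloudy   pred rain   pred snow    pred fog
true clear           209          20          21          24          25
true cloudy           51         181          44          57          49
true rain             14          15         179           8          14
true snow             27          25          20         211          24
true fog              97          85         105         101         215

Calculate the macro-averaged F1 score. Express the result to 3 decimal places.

0.553

Per-class F1 score (2·TP/(2·TP+FP+FN)):
  clear: TP=209, FP=51+14+27+97=189, FN=20+21+24+25=90 → 418/697 = 0.5997
  cloudy: TP=181, FP=20+15+25+85=145, FN=51+44+57+49=201 → 362/708 = 0.5113
  rain: TP=179, FP=21+44+20+105=190, FN=14+15+8+14=51 → 358/599 = 0.5977
  snow: TP=211, FP=24+57+8+101=190, FN=27+25+20+24=96 → 422/708 = 0.5960
  fog: TP=215, FP=25+49+14+24=112, FN=97+85+105+101=388 → 430/930 = 0.4624
Macro-F1 score = mean = (0.5997 + 0.5113 + 0.5977 + 0.5960 + 0.4624) / 5 = 0.553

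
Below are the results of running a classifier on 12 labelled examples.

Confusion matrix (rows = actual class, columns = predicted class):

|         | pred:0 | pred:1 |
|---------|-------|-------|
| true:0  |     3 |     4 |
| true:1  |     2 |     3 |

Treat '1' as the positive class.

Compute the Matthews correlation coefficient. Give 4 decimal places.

0.0286

MCC = (TP·TN − FP·FN) / √((TP+FP)(TP+FN)(TN+FP)(TN+FN))
Numerator = 3·3 − 4·2 = 1
Denominator = √(7·5·7·5) = √1225 = 35.0000
MCC = 1 / 35.0000 = 0.0286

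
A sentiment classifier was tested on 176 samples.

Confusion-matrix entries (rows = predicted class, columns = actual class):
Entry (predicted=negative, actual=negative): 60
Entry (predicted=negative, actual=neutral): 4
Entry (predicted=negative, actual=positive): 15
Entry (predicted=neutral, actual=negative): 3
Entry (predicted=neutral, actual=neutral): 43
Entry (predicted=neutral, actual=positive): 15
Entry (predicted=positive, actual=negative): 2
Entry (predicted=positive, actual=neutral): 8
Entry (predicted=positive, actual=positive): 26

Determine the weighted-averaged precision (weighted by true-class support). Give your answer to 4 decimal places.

Per-class precision (TP/(TP+FP)):
  negative: TP=60, FP=4+15=19 → 60/79 = 0.75949
  neutral: TP=43, FP=3+15=18 → 43/61 = 0.70492
  positive: TP=26, FP=2+8=10 → 26/36 = 0.72222
Weighted-precision = Σ (supportᵢ/N)·precisionᵢ with N=176: (65/176)·0.75949 + (55/176)·0.70492 + (56/176)·0.72222 = 0.7306

0.7306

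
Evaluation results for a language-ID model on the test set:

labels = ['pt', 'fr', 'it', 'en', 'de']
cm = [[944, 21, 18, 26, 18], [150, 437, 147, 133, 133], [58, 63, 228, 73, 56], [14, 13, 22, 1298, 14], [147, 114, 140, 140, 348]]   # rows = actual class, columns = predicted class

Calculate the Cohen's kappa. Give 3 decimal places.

0.594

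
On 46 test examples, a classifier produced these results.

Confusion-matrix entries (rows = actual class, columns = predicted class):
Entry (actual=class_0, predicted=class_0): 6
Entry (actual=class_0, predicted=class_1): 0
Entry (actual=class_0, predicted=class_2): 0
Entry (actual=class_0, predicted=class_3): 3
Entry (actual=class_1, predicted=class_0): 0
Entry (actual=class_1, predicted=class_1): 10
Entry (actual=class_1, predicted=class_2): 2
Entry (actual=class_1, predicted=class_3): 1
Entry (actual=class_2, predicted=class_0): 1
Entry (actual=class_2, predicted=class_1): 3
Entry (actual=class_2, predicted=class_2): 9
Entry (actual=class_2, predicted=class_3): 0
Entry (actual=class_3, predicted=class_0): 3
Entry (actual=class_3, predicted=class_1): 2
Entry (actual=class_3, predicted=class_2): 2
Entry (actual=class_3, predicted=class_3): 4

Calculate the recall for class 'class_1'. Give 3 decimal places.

0.769

recall = TP/(TP+FN).
class_1: TP=10, FN=0+2+1=3 → 10/13 = 0.7692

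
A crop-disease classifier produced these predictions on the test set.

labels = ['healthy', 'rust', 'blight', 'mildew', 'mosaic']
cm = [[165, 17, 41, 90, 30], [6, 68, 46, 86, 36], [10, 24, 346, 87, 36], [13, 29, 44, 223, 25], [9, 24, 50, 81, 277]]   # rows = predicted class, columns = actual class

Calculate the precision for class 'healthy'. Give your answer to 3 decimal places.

precision = TP/(TP+FP).
healthy: TP=165, FP=17+41+90+30=178 → 165/343 = 0.4810

0.481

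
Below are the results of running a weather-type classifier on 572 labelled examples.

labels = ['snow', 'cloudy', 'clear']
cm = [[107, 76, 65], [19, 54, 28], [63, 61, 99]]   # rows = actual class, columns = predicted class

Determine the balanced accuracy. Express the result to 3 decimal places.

0.470

Balanced accuracy = mean of per-class recall.
  snow: recall = 107/248 = 0.4315
  cloudy: recall = 54/101 = 0.5347
  clear: recall = 99/223 = 0.4439
Mean = (0.4315 + 0.5347 + 0.4439) / 3 = 0.470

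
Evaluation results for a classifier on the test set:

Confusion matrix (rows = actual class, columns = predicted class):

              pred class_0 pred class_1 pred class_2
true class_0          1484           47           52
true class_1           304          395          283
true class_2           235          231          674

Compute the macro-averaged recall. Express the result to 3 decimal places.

0.644

Per-class recall (TP/(TP+FN)):
  class_0: TP=1484, FN=47+52=99 → 1484/1583 = 0.9375
  class_1: TP=395, FN=304+283=587 → 395/982 = 0.4022
  class_2: TP=674, FN=235+231=466 → 674/1140 = 0.5912
Macro-recall = mean = (0.9375 + 0.4022 + 0.5912) / 3 = 0.644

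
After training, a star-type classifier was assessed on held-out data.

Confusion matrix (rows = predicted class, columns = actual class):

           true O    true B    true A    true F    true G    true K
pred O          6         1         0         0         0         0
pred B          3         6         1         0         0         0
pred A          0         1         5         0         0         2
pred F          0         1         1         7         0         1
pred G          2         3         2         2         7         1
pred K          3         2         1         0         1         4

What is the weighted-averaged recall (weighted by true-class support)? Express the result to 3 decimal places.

Per-class recall (TP/(TP+FN)):
  O: TP=6, FN=3+0+0+2+3=8 → 6/14 = 0.4286
  B: TP=6, FN=1+1+1+3+2=8 → 6/14 = 0.4286
  A: TP=5, FN=0+1+1+2+1=5 → 5/10 = 0.5000
  F: TP=7, FN=0+0+0+2+0=2 → 7/9 = 0.7778
  G: TP=7, FN=0+0+0+0+1=1 → 7/8 = 0.8750
  K: TP=4, FN=0+0+2+1+1=4 → 4/8 = 0.5000
Weighted-recall = Σ (supportᵢ/N)·recallᵢ with N=63: (14/63)·0.4286 + (14/63)·0.4286 + (10/63)·0.5000 + (9/63)·0.7778 + (8/63)·0.8750 + (8/63)·0.5000 = 0.556

0.556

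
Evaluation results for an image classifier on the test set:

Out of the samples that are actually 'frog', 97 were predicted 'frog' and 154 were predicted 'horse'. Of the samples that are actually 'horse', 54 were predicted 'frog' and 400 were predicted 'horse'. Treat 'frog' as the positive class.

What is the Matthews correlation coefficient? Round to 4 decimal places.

0.3122

MCC = (TP·TN − FP·FN) / √((TP+FP)(TP+FN)(TN+FP)(TN+FN))
Numerator = 97·400 − 54·154 = 30484
Denominator = √(151·251·454·554) = √9532707916 = 97635.5873
MCC = 30484 / 97635.5873 = 0.3122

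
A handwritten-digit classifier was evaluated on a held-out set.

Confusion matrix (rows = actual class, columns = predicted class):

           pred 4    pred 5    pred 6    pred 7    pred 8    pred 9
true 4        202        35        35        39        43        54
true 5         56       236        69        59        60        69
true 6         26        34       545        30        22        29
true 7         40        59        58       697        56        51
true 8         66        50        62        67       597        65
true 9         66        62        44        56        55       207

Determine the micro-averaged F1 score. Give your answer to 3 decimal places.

Micro-averaging pools counts across classes: ΣTP=2484, ΣFP=1517, ΣFN=1517.
Micro-F1 score = 2·TP/(2·TP+FP+FN) on pooled counts = 0.621 (equals overall accuracy in single-label multiclass).

0.621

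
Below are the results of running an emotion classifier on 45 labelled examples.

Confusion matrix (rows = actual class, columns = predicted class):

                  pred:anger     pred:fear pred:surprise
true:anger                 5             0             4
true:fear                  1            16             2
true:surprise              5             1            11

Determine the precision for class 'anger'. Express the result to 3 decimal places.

Treat 'anger' as positive and all other classes as negative.
precision = TP/(TP+FP).
anger: TP=5, FP=1+5=6 → 5/11 = 0.4545

0.455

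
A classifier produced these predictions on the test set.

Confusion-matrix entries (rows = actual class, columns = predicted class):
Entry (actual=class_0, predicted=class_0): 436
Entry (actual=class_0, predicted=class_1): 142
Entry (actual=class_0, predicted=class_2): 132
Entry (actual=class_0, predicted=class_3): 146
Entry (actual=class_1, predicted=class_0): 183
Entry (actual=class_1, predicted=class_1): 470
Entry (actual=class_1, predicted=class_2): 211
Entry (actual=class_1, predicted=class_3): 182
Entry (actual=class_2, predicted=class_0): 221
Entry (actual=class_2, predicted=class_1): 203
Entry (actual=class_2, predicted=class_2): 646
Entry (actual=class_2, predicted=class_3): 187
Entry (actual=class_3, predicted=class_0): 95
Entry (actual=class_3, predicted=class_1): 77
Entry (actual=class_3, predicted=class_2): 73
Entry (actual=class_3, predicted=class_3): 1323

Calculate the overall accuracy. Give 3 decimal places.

0.608

Accuracy = trace / total = (436+470+646+1323=2875) / 4727 = 2875/4727 = 0.608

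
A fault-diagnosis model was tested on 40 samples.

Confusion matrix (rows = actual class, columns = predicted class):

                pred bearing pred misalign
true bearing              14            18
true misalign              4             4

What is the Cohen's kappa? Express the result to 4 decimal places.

Observed agreement pₒ = trace/N = 18/40 = 0.45000
Expected agreement pₑ = Σ (rowᵢ·colᵢ)/N² = (32·18 + 8·22)/40² = 0.47000
κ = (pₒ − pₑ)/(1 − pₑ) = (0.45000 − 0.47000)/(1 − 0.47000) = -0.0377

-0.0377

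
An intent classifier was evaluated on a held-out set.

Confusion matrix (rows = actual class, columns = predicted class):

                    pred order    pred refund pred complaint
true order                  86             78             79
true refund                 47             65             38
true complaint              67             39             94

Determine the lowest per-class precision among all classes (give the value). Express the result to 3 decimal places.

0.357

Per-class precision (TP/(TP+FP)):
  order: TP=86, FP=47+67=114 → 86/200 = 0.4300
  refund: TP=65, FP=78+39=117 → 65/182 = 0.3571
  complaint: TP=94, FP=79+38=117 → 94/211 = 0.4455
Lowest is class 'refund' with precision = 0.357.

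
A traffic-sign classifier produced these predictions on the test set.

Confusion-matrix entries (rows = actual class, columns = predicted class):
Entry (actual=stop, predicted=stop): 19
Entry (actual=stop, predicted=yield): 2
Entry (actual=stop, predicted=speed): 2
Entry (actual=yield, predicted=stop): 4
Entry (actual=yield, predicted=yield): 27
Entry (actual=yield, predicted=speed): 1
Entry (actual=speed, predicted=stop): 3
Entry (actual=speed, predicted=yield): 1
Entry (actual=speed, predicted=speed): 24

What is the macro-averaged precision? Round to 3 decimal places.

0.840

Per-class precision (TP/(TP+FP)):
  stop: TP=19, FP=4+3=7 → 19/26 = 0.7308
  yield: TP=27, FP=2+1=3 → 27/30 = 0.9000
  speed: TP=24, FP=2+1=3 → 24/27 = 0.8889
Macro-precision = mean = (0.7308 + 0.9000 + 0.8889) / 3 = 0.840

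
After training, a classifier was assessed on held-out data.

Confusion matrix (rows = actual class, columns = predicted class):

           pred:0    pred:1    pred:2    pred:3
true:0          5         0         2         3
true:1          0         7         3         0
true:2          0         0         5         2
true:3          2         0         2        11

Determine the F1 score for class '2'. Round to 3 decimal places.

0.526

Take TP from the diagonal, FP from the rest of the '2' prediction marginal, FN from the rest of the '2' actual marginal.
F1 score = 2·TP/(2·TP+FP+FN).
2: TP=5, FP=2+3+2=7, FN=0+0+2=2 → 10/19 = 0.5263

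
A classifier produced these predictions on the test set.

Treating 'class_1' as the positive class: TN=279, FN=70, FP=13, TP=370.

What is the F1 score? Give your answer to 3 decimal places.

Precision = TP/(TP+FP) = 370/383 = 0.9661
Recall = TP/(TP+FN) = 370/440 = 0.8409
F1 = 2·TP/(2·TP+FP+FN) = 740/823 = 0.899

0.899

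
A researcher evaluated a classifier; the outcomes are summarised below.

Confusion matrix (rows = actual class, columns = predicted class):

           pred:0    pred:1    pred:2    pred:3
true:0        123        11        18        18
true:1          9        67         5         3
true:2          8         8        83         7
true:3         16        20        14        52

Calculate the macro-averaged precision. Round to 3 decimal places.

Per-class precision (TP/(TP+FP)):
  0: TP=123, FP=9+8+16=33 → 123/156 = 0.7885
  1: TP=67, FP=11+8+20=39 → 67/106 = 0.6321
  2: TP=83, FP=18+5+14=37 → 83/120 = 0.6917
  3: TP=52, FP=18+3+7=28 → 52/80 = 0.6500
Macro-precision = mean = (0.7885 + 0.6321 + 0.6917 + 0.6500) / 4 = 0.691

0.691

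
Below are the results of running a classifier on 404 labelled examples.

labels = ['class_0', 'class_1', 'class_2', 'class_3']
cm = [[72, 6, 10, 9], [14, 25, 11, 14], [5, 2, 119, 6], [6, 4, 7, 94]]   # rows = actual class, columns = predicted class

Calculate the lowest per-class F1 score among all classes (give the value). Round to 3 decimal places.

0.495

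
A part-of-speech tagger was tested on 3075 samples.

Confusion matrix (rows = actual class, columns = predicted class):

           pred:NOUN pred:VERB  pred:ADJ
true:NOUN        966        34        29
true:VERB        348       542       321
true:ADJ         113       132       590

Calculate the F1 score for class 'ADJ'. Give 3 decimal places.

F1 score = 2·TP/(2·TP+FP+FN).
ADJ: TP=590, FP=29+321=350, FN=113+132=245 → 1180/1775 = 0.6648

0.665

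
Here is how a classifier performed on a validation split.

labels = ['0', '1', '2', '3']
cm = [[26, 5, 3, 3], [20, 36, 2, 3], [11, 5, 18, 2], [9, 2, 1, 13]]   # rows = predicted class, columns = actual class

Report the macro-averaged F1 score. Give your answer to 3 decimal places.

0.583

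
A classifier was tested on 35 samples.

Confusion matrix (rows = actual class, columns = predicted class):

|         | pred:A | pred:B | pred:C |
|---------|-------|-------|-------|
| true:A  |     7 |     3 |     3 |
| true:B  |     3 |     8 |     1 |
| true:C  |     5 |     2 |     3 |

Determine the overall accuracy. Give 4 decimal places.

Accuracy = trace / total = (7+8+3=18) / 35 = 18/35 = 0.5143

0.5143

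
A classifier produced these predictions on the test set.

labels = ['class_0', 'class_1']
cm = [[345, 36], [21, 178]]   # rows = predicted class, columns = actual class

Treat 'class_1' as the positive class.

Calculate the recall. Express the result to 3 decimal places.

Recall = TP/(TP+FN) = 178/(178+36) = 178/214 = 0.832

0.832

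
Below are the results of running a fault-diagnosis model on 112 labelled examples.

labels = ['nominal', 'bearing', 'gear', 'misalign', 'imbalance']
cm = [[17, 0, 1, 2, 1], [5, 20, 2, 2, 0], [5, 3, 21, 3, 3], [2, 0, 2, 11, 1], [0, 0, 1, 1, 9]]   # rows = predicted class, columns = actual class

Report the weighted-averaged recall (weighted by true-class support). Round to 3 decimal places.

Per-class recall (TP/(TP+FN)):
  nominal: TP=17, FN=5+5+2+0=12 → 17/29 = 0.5862
  bearing: TP=20, FN=0+3+0+0=3 → 20/23 = 0.8696
  gear: TP=21, FN=1+2+2+1=6 → 21/27 = 0.7778
  misalign: TP=11, FN=2+2+3+1=8 → 11/19 = 0.5789
  imbalance: TP=9, FN=1+0+3+1=5 → 9/14 = 0.6429
Weighted-recall = Σ (supportᵢ/N)·recallᵢ with N=112: (29/112)·0.5862 + (23/112)·0.8696 + (27/112)·0.7778 + (19/112)·0.5789 + (14/112)·0.6429 = 0.696

0.696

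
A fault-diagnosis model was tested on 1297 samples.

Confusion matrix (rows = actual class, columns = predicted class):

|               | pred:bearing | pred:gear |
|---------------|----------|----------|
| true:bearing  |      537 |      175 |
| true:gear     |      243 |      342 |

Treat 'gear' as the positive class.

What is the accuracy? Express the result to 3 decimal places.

Accuracy = (TP+TN)/N = (342+537)/1297 = 0.678

0.678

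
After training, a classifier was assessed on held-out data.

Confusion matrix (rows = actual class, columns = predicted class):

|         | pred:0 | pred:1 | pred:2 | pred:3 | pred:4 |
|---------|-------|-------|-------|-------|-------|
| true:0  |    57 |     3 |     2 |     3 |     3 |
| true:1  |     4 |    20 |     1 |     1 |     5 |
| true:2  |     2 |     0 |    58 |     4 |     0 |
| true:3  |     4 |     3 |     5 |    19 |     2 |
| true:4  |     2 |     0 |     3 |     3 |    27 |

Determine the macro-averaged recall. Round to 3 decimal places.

Per-class recall (TP/(TP+FN)):
  0: TP=57, FN=3+2+3+3=11 → 57/68 = 0.8382
  1: TP=20, FN=4+1+1+5=11 → 20/31 = 0.6452
  2: TP=58, FN=2+0+4+0=6 → 58/64 = 0.9063
  3: TP=19, FN=4+3+5+2=14 → 19/33 = 0.5758
  4: TP=27, FN=2+0+3+3=8 → 27/35 = 0.7714
Macro-recall = mean = (0.8382 + 0.6452 + 0.9063 + 0.5758 + 0.7714) / 5 = 0.747

0.747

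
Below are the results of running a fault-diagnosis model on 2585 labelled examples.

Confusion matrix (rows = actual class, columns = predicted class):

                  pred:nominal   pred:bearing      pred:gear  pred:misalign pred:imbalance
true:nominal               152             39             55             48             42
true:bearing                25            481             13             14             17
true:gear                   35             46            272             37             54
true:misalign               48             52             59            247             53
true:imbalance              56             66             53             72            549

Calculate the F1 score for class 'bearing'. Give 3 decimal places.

Take TP from the diagonal, FP from the rest of the 'bearing' prediction marginal, FN from the rest of the 'bearing' actual marginal.
F1 score = 2·TP/(2·TP+FP+FN).
bearing: TP=481, FP=39+46+52+66=203, FN=25+13+14+17=69 → 962/1234 = 0.7796

0.780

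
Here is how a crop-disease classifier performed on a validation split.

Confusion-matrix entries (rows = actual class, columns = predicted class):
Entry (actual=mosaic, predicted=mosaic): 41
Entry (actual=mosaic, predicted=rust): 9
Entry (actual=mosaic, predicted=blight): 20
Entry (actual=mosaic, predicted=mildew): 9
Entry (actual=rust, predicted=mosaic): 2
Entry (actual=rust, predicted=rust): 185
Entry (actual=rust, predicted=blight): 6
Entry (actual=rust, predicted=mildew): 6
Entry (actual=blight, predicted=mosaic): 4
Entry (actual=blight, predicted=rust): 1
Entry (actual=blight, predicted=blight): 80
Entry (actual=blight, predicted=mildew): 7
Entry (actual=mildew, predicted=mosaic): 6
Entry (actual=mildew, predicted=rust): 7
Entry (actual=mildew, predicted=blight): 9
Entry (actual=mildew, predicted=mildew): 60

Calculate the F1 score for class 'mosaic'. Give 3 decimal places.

0.621

One-vs-rest for 'mosaic': TP = diagonal; FP = other classes predicted 'mosaic'; FN = 'mosaic' predicted as other.
F1 score = 2·TP/(2·TP+FP+FN).
mosaic: TP=41, FP=2+4+6=12, FN=9+20+9=38 → 82/132 = 0.6212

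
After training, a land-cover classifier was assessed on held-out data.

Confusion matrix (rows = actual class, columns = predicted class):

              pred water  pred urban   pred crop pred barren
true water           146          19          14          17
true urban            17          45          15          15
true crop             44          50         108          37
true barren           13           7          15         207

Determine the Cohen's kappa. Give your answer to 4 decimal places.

Observed agreement pₒ = trace/N = 506/769 = 0.65800
Expected agreement pₑ = Σ (rowᵢ·colᵢ)/N² = (196·220 + 92·121 + 239·152 + 242·276)/769² = 0.26612
κ = (pₒ − pₑ)/(1 − pₑ) = (0.65800 − 0.26612)/(1 − 0.26612) = 0.5340

0.5340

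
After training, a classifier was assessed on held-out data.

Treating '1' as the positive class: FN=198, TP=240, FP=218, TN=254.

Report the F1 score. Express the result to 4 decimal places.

0.5357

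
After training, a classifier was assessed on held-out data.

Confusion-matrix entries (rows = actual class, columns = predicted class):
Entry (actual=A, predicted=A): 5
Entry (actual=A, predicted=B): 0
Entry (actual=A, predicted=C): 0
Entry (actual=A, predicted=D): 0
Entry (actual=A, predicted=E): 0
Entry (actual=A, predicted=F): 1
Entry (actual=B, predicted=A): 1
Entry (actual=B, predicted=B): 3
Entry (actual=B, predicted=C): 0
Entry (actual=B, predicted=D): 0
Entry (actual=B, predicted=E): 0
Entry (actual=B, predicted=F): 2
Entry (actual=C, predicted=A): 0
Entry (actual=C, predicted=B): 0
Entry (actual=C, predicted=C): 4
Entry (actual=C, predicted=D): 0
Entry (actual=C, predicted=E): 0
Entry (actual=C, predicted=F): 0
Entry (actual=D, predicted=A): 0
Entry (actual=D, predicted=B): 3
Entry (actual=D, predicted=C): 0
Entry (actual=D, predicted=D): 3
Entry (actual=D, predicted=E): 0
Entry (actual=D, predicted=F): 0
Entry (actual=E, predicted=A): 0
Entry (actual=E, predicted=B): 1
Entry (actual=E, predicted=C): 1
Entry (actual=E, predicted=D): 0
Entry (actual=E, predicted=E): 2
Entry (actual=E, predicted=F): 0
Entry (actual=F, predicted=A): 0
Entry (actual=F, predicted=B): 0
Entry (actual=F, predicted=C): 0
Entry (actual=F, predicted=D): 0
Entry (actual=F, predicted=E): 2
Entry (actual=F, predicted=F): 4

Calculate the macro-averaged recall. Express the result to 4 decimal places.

Per-class recall (TP/(TP+FN)):
  A: TP=5, FN=0+0+0+0+1=1 → 5/6 = 0.83333
  B: TP=3, FN=1+0+0+0+2=3 → 3/6 = 0.50000
  C: TP=4, FN=0+0+0+0+0=0 → 4/4 = 1.00000
  D: TP=3, FN=0+3+0+0+0=3 → 3/6 = 0.50000
  E: TP=2, FN=0+1+1+0+0=2 → 2/4 = 0.50000
  F: TP=4, FN=0+0+0+0+2=2 → 4/6 = 0.66667
Macro-recall = mean = (0.83333 + 0.50000 + 1.00000 + 0.50000 + 0.50000 + 0.66667) / 6 = 0.6667

0.6667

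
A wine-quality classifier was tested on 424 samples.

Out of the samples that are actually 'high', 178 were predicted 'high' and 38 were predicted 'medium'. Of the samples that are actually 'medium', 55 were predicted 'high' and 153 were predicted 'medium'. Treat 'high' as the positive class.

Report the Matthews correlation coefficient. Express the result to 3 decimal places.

0.562

MCC = (TP·TN − FP·FN) / √((TP+FP)(TP+FN)(TN+FP)(TN+FN))
Numerator = 178·153 − 55·38 = 25144
Denominator = √(233·216·208·191) = √1999430784 = 44714.9951
MCC = 25144 / 44714.9951 = 0.562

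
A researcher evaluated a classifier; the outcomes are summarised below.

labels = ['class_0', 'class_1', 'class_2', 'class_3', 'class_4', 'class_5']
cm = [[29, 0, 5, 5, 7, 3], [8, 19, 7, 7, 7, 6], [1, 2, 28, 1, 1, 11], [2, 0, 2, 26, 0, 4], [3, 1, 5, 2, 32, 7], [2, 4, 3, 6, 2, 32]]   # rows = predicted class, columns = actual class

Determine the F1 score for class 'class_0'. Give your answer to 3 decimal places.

Treat 'class_0' as positive and all other classes as negative.
F1 score = 2·TP/(2·TP+FP+FN).
class_0: TP=29, FP=0+5+5+7+3=20, FN=8+1+2+3+2=16 → 58/94 = 0.6170

0.617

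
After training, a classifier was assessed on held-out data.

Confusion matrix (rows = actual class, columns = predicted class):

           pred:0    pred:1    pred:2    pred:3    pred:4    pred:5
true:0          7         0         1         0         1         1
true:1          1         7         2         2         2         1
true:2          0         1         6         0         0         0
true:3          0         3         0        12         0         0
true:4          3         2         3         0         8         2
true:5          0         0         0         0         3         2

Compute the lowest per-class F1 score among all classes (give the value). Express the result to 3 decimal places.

0.364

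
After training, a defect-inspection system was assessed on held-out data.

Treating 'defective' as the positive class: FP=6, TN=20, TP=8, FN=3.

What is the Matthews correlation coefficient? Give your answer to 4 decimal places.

MCC = (TP·TN − FP·FN) / √((TP+FP)(TP+FN)(TN+FP)(TN+FN))
Numerator = 8·20 − 6·3 = 142
Denominator = √(14·11·26·23) = √92092 = 303.4666
MCC = 142 / 303.4666 = 0.4679

0.4679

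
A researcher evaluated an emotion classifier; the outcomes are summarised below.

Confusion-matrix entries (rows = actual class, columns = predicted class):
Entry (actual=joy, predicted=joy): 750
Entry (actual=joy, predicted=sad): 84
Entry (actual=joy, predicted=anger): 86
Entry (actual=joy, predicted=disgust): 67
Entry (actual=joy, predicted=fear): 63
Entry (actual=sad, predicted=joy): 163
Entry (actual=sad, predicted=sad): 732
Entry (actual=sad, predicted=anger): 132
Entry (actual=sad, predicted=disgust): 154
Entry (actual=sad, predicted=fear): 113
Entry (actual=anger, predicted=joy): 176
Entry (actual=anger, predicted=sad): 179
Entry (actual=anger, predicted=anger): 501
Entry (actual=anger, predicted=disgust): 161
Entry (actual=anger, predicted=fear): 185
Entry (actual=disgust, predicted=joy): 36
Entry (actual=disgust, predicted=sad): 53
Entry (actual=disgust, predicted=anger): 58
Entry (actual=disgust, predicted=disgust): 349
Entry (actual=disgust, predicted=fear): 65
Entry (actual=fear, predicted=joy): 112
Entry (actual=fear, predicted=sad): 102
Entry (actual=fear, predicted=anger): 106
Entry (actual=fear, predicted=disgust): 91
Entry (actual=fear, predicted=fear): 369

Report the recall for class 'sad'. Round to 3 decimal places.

0.566

Treat 'sad' as positive and all other classes as negative.
recall = TP/(TP+FN).
sad: TP=732, FN=163+132+154+113=562 → 732/1294 = 0.5657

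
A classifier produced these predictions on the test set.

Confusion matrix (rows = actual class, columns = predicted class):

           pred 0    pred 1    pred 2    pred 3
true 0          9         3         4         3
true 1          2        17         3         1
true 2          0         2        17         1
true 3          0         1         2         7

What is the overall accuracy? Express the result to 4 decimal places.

Accuracy = trace / total = (9+17+17+7=50) / 72 = 50/72 = 0.6944

0.6944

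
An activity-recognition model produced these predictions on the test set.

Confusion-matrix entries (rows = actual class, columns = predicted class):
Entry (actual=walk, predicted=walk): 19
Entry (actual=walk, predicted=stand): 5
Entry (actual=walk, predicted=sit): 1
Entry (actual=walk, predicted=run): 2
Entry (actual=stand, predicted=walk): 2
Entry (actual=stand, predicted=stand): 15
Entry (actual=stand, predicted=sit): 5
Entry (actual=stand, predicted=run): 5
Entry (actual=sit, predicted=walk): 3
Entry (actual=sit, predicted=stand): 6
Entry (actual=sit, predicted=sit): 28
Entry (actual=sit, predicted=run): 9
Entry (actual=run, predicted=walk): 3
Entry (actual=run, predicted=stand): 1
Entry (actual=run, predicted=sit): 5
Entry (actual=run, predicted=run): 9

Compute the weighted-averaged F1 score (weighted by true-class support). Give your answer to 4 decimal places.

0.6088

Per-class F1 score (2·TP/(2·TP+FP+FN)):
  walk: TP=19, FP=2+3+3=8, FN=5+1+2=8 → 38/54 = 0.70370
  stand: TP=15, FP=5+6+1=12, FN=2+5+5=12 → 30/54 = 0.55556
  sit: TP=28, FP=1+5+5=11, FN=3+6+9=18 → 56/85 = 0.65882
  run: TP=9, FP=2+5+9=16, FN=3+1+5=9 → 18/43 = 0.41860
Weighted-F1 score = Σ (supportᵢ/N)·F1 scoreᵢ with N=118: (27/118)·0.70370 + (27/118)·0.55556 + (46/118)·0.65882 + (18/118)·0.41860 = 0.6088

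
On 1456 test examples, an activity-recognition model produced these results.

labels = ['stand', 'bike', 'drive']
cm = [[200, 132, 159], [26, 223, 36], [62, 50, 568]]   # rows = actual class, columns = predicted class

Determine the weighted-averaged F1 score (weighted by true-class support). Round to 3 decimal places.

Per-class F1 score (2·TP/(2·TP+FP+FN)):
  stand: TP=200, FP=26+62=88, FN=132+159=291 → 400/779 = 0.5135
  bike: TP=223, FP=132+50=182, FN=26+36=62 → 446/690 = 0.6464
  drive: TP=568, FP=159+36=195, FN=62+50=112 → 1136/1443 = 0.7872
Weighted-F1 score = Σ (supportᵢ/N)·F1 scoreᵢ with N=1456: (491/1456)·0.5135 + (285/1456)·0.6464 + (680/1456)·0.7872 = 0.667

0.667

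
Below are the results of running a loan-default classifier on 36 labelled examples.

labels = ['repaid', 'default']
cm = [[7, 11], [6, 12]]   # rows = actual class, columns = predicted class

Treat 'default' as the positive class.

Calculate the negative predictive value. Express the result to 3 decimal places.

NPV = TN/(TN+FN) = 7/(7+6) = 0.538

0.538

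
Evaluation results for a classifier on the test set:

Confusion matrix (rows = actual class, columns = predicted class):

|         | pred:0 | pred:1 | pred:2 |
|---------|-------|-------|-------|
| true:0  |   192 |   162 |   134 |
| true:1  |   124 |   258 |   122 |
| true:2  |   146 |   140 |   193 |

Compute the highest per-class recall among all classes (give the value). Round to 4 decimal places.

Per-class recall (TP/(TP+FN)):
  0: TP=192, FN=162+134=296 → 192/488 = 0.39344
  1: TP=258, FN=124+122=246 → 258/504 = 0.51190
  2: TP=193, FN=146+140=286 → 193/479 = 0.40292
Highest is class '1' with recall = 0.5119.

0.5119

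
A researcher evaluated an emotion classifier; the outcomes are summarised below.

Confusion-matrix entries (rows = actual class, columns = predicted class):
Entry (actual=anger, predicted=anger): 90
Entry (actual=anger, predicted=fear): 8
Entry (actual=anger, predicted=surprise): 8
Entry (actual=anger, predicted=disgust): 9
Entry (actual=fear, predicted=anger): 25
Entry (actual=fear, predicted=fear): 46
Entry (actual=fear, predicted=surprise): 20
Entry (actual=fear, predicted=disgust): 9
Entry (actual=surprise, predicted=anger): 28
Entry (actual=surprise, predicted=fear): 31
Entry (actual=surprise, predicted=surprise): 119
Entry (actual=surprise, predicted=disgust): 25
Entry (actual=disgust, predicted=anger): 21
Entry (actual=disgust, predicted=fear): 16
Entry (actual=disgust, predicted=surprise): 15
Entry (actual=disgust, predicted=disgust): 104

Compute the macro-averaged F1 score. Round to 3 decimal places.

Per-class F1 score (2·TP/(2·TP+FP+FN)):
  anger: TP=90, FP=25+28+21=74, FN=8+8+9=25 → 180/279 = 0.6452
  fear: TP=46, FP=8+31+16=55, FN=25+20+9=54 → 92/201 = 0.4577
  surprise: TP=119, FP=8+20+15=43, FN=28+31+25=84 → 238/365 = 0.6521
  disgust: TP=104, FP=9+9+25=43, FN=21+16+15=52 → 208/303 = 0.6865
Macro-F1 score = mean = (0.6452 + 0.4577 + 0.6521 + 0.6865) / 4 = 0.610

0.610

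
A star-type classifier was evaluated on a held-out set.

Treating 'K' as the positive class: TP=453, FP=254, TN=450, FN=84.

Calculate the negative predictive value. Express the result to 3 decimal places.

NPV = TN/(TN+FN) = 450/(450+84) = 0.843

0.843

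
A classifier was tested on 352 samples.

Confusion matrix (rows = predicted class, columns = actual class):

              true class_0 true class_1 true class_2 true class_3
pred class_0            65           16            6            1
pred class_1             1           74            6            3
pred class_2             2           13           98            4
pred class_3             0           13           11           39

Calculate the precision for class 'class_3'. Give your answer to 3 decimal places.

0.619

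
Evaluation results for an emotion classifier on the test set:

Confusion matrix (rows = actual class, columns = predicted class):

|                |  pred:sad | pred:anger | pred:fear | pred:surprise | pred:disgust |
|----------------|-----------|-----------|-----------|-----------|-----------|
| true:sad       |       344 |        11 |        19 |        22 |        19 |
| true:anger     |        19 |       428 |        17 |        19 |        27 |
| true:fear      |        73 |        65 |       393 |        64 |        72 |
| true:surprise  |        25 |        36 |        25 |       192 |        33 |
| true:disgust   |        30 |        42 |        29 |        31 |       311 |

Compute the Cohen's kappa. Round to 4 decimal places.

0.6364

Observed agreement pₒ = trace/N = 1668/2346 = 0.71100
Expected agreement pₑ = Σ (rowᵢ·colᵢ)/N² = (415·491 + 510·582 + 667·483 + 311·328 + 443·462)/2346² = 0.20521
κ = (pₒ − pₑ)/(1 − pₑ) = (0.71100 − 0.20521)/(1 − 0.20521) = 0.6364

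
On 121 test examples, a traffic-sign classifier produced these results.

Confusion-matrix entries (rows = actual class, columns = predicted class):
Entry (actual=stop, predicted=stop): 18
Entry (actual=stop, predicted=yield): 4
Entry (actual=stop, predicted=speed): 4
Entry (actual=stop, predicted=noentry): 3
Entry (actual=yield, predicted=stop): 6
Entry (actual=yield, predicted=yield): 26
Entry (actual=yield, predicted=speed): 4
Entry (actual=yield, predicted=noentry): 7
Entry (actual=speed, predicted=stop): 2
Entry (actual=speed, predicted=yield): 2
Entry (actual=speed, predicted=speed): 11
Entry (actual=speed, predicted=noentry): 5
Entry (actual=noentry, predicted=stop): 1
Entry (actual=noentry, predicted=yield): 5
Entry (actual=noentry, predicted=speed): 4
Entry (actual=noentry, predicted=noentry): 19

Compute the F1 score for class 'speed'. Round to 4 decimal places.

0.5116

F1 score = 2·TP/(2·TP+FP+FN).
speed: TP=11, FP=4+4+4=12, FN=2+2+5=9 → 22/43 = 0.51163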